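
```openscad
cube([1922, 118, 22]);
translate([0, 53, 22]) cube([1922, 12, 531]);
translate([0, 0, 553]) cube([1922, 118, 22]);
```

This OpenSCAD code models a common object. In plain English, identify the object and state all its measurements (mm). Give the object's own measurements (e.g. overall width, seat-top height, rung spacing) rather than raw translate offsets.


An I-beam lying along x, 1922 mm long. Overall section height 575 mm. Two flanges 118 mm wide (y) and 22 mm thick, one on the floor and one at the top; a web 12 mm thick runs between them, centred on the flange width.


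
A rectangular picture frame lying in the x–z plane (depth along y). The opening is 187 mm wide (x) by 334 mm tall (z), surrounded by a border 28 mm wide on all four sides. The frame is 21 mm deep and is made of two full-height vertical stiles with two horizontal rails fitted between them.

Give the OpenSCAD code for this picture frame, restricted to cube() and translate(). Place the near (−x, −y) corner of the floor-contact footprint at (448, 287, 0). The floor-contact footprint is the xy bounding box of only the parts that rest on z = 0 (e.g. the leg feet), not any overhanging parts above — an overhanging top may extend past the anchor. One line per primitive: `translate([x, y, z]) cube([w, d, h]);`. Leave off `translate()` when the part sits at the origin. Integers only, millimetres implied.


translate([448, 287, 0]) cube([28, 21, 390]);
translate([663, 287, 0]) cube([28, 21, 390]);
translate([476, 287, 0]) cube([187, 21, 28]);
translate([476, 287, 362]) cube([187, 21, 28]);


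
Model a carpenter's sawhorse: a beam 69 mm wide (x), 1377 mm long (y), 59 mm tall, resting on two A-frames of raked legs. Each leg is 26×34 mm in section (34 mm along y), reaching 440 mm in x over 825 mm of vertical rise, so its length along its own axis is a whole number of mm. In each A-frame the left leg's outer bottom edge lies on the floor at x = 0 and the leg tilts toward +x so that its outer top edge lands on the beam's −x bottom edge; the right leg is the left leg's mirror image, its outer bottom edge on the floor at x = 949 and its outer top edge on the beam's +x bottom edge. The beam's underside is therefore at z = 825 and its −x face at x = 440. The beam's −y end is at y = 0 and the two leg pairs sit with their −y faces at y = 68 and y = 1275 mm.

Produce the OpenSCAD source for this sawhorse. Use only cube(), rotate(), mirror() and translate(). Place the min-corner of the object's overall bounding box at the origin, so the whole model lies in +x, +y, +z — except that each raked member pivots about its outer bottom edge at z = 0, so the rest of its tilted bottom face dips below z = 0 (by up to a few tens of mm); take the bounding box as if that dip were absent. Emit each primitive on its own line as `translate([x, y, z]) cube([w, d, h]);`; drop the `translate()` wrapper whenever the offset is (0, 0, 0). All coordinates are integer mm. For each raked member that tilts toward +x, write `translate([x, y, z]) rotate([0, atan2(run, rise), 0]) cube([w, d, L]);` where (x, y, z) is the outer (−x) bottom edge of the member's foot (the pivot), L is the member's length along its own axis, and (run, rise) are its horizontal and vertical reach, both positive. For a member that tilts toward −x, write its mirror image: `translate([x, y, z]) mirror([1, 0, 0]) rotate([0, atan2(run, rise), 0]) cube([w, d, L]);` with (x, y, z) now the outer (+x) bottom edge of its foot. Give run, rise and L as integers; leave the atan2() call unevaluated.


translate([440, 0, 825]) cube([69, 1377, 59]);
translate([0, 68, 0]) rotate([0, atan2(440, 825), 0]) cube([26, 34, 935]);
translate([949, 68, 0]) mirror([1, 0, 0]) rotate([0, atan2(440, 825), 0]) cube([26, 34, 935]);
translate([0, 1275, 0]) rotate([0, atan2(440, 825), 0]) cube([26, 34, 935]);
translate([949, 1275, 0]) mirror([1, 0, 0]) rotate([0, atan2(440, 825), 0]) cube([26, 34, 935]);


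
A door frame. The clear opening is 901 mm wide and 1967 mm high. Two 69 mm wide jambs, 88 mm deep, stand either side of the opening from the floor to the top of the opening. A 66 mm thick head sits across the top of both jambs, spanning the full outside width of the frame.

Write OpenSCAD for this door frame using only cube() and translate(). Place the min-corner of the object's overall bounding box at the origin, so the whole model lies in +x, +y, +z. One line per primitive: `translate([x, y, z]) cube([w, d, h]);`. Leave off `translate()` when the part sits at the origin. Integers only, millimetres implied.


cube([69, 88, 1967]);
translate([970, 0, 0]) cube([69, 88, 1967]);
translate([0, 0, 1967]) cube([1039, 88, 66]);


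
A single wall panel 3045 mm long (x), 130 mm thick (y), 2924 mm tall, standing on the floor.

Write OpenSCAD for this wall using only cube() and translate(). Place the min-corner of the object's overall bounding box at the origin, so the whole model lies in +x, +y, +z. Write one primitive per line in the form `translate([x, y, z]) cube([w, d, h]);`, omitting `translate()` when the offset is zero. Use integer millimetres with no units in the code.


cube([3045, 130, 2924]);


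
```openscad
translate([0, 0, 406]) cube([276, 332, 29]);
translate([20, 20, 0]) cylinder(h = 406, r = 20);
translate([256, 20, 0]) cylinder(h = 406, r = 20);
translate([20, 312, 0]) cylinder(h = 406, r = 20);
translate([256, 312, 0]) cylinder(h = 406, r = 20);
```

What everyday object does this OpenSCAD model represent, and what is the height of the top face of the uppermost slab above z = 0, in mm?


A stool. The seat height is 435 mm.

A 276×332×29 slab at z = 406 on four corner cylinders — a stool. The seat top is 406 + 29 = 435 mm.


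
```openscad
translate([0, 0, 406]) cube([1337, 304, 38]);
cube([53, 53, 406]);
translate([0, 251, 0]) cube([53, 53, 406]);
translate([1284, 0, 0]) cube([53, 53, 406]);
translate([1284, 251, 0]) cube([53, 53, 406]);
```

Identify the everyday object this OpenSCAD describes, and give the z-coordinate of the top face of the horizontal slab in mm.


A bench. The seat-top height is 444 mm.

A long slab on four corner posts — a bench. The slab sits at z = 406 with thickness 38, so the top is 406 + 38 = 444 mm.


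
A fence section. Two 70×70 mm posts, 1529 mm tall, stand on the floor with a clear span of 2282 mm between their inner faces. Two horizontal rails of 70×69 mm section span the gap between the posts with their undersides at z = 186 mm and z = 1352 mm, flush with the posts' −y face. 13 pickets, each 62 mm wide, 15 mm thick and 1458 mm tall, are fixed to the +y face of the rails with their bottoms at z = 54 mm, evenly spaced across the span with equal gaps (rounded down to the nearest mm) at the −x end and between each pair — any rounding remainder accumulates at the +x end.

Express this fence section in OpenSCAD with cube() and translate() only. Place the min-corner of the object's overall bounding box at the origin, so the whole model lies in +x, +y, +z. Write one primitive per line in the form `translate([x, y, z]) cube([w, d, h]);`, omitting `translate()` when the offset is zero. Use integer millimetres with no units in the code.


cube([70, 70, 1529]);
translate([2352, 0, 0]) cube([70, 70, 1529]);
translate([70, 0, 186]) cube([2282, 70, 69]);
translate([70, 0, 1352]) cube([2282, 70, 69]);
translate([175, 70, 54]) cube([62, 15, 1458]);
translate([342, 70, 54]) cube([62, 15, 1458]);
translate([509, 70, 54]) cube([62, 15, 1458]);
translate([676, 70, 54]) cube([62, 15, 1458]);
translate([843, 70, 54]) cube([62, 15, 1458]);
translate([1010, 70, 54]) cube([62, 15, 1458]);
translate([1177, 70, 54]) cube([62, 15, 1458]);
translate([1344, 70, 54]) cube([62, 15, 1458]);
translate([1511, 70, 54]) cube([62, 15, 1458]);
translate([1678, 70, 54]) cube([62, 15, 1458]);
translate([1845, 70, 54]) cube([62, 15, 1458]);
translate([2012, 70, 54]) cube([62, 15, 1458]);
translate([2179, 70, 54]) cube([62, 15, 1458]);


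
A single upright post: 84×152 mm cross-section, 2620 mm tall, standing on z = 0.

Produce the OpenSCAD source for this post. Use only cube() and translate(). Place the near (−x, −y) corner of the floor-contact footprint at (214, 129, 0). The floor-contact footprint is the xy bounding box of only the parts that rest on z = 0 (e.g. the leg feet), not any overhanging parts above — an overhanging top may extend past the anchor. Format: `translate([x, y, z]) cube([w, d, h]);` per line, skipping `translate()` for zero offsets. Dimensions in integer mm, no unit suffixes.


translate([214, 129, 0]) cube([84, 152, 2620]);


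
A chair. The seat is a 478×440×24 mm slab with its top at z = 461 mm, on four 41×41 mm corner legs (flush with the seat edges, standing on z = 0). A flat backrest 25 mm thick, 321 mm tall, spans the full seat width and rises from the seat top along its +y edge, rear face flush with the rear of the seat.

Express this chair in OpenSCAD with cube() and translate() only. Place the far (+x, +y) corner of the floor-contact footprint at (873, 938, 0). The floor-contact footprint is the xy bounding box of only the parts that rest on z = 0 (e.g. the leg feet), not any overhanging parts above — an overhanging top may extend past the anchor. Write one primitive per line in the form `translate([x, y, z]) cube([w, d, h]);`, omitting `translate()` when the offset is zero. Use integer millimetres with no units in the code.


translate([395, 498, 437]) cube([478, 440, 24]);
translate([395, 498, 0]) cube([41, 41, 437]);
translate([832, 498, 0]) cube([41, 41, 437]);
translate([395, 897, 0]) cube([41, 41, 437]);
translate([832, 897, 0]) cube([41, 41, 437]);
translate([395, 913, 461]) cube([478, 25, 321]);


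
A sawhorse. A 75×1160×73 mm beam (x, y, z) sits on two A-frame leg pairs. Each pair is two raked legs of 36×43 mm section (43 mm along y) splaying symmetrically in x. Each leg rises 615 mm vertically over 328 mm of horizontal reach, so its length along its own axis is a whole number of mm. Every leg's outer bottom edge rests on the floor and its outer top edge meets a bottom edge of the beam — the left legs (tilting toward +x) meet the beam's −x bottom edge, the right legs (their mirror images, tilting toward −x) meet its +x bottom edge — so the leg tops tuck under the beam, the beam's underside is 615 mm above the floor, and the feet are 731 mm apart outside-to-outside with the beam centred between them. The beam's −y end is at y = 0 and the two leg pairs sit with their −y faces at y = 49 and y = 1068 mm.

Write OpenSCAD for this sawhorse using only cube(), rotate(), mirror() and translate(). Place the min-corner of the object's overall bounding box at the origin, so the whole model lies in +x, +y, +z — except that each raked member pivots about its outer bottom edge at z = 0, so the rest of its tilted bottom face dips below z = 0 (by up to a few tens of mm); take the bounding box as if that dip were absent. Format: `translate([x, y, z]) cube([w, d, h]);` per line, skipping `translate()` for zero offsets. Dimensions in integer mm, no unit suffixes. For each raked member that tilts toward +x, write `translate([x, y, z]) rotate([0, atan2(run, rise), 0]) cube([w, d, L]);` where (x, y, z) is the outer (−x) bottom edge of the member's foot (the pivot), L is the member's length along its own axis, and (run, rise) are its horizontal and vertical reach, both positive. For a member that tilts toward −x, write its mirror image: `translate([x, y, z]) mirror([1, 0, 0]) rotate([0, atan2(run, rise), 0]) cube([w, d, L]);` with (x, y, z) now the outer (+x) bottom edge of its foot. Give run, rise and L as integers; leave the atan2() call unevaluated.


translate([328, 0, 615]) cube([75, 1160, 73]);
translate([0, 49, 0]) rotate([0, atan2(328, 615), 0]) cube([36, 43, 697]);
translate([731, 49, 0]) mirror([1, 0, 0]) rotate([0, atan2(328, 615), 0]) cube([36, 43, 697]);
translate([0, 1068, 0]) rotate([0, atan2(328, 615), 0]) cube([36, 43, 697]);
translate([731, 1068, 0]) mirror([1, 0, 0]) rotate([0, atan2(328, 615), 0]) cube([36, 43, 697]);


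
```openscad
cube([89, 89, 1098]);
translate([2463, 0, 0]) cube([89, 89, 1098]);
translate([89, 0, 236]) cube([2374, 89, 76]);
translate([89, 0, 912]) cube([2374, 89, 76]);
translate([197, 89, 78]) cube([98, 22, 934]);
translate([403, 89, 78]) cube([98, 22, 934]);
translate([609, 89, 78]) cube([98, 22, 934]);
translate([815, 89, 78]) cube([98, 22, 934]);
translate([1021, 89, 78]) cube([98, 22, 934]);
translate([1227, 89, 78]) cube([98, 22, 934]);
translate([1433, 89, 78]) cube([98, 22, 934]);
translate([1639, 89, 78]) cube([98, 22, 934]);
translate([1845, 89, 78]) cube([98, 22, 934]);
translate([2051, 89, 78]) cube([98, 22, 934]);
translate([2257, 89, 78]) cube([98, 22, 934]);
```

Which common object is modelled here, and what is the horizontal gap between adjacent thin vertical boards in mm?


A fence section. The picket gap is 108 mm.

Two posts, two rails, 11 pickets — a fence section. Span 2374 mm holds 11 pickets of 98 mm with 12 equal gaps: ⌊(2374 − 11·98) / 12⌋ = 108 mm.


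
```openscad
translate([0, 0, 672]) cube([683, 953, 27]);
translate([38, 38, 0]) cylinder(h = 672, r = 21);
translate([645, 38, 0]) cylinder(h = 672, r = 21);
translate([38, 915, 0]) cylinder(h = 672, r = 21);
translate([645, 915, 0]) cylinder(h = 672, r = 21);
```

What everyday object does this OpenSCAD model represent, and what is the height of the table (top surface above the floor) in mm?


A table. The table height is 699 mm.

A 683×953×27 slab sits at z = 672 on four Ø42 mm round legs — a table. The top surface is at 672 + 27 = 699 mm.


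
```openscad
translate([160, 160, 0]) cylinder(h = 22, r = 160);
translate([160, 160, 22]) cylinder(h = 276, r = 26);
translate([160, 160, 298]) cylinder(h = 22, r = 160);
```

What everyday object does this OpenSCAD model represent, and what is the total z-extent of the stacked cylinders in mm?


A spool. The overall height is 320 mm.

Three coaxial cylinders, large–small–large — a spool. Two 22 mm flanges and a 276 mm core give 22 + 276 + 22 = 320 mm.


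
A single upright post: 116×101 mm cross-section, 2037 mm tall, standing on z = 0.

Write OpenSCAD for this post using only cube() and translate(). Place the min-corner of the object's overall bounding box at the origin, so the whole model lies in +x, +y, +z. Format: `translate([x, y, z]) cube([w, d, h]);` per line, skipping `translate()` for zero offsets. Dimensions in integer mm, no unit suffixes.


cube([116, 101, 2037]);


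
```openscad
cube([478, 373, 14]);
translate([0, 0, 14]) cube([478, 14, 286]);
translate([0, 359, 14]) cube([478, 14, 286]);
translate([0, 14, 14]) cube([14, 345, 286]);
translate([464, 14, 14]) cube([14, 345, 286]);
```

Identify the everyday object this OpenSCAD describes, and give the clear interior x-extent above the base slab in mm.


An open box. The internal width is 450 mm.

A 478×373 base slab with four walls standing on it — an open box. The base is 478 mm wide and the walls are 14 mm thick, so the internal width is 478 − 2 × 14 = 450 mm.


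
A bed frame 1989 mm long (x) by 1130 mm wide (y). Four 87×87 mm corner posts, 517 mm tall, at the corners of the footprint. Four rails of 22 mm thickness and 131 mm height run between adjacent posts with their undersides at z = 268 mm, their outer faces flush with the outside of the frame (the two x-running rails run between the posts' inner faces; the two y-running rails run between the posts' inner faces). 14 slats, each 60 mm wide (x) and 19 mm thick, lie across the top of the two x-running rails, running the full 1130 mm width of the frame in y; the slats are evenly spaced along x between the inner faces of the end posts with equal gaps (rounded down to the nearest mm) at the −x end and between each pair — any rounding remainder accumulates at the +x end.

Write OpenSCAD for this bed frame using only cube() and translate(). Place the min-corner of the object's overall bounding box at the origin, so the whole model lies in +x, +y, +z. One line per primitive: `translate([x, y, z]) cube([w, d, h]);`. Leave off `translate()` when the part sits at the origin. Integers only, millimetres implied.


// slat z = rail_z + rail_h = 268 + 131 = 399
// slat gap = ⌊(1815 − 14·60) / 15⌋ = 65
cube([87, 87, 517]);
translate([0, 1043, 0]) cube([87, 87, 517]);
translate([1902, 0, 0]) cube([87, 87, 517]);
translate([1902, 1043, 0]) cube([87, 87, 517]);
translate([87, 0, 268]) cube([1815, 22, 131]);
translate([87, 1108, 268]) cube([1815, 22, 131]);
translate([0, 87, 268]) cube([22, 956, 131]);
translate([1967, 87, 268]) cube([22, 956, 131]);
translate([152, 0, 399]) cube([60, 1130, 19]);
translate([277, 0, 399]) cube([60, 1130, 19]);
translate([402, 0, 399]) cube([60, 1130, 19]);
translate([527, 0, 399]) cube([60, 1130, 19]);
translate([652, 0, 399]) cube([60, 1130, 19]);
translate([777, 0, 399]) cube([60, 1130, 19]);
translate([902, 0, 399]) cube([60, 1130, 19]);
translate([1027, 0, 399]) cube([60, 1130, 19]);
translate([1152, 0, 399]) cube([60, 1130, 19]);
translate([1277, 0, 399]) cube([60, 1130, 19]);
translate([1402, 0, 399]) cube([60, 1130, 19]);
translate([1527, 0, 399]) cube([60, 1130, 19]);
translate([1652, 0, 399]) cube([60, 1130, 19]);
translate([1777, 0, 399]) cube([60, 1130, 19]);


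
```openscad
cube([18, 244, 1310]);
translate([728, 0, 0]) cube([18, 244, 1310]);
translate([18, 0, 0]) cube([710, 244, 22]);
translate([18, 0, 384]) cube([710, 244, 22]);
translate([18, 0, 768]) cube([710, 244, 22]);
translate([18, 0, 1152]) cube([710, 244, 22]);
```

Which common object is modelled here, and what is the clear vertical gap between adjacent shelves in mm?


A bookshelf. The clear shelf gap is 362 mm.

Two tall side panels with 4 horizontal boards between them — a bookshelf. The first two shelf undersides are at z = 0 and z = 384; with shelf thickness 22, the clear gap is 384 − 0 − 22 = 362 mm.


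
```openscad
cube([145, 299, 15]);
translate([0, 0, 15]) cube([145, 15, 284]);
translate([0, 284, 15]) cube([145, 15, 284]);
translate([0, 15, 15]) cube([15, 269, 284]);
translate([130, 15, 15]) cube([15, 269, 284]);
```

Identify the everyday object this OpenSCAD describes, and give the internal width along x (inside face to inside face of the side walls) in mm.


An open box. The internal width is 115 mm.

A 145×299 base slab with four walls standing on it — an open box. The base is 145 mm wide and the walls are 15 mm thick, so the internal width is 145 − 2 × 15 = 115 mm.


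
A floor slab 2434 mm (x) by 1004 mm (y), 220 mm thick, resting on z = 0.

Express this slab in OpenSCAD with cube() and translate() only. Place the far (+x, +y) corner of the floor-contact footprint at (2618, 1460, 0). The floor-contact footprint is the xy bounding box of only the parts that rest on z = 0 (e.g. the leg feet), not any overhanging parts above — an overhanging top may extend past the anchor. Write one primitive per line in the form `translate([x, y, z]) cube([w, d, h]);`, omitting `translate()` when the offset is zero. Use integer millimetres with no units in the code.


translate([184, 456, 0]) cube([2434, 1004, 220]);


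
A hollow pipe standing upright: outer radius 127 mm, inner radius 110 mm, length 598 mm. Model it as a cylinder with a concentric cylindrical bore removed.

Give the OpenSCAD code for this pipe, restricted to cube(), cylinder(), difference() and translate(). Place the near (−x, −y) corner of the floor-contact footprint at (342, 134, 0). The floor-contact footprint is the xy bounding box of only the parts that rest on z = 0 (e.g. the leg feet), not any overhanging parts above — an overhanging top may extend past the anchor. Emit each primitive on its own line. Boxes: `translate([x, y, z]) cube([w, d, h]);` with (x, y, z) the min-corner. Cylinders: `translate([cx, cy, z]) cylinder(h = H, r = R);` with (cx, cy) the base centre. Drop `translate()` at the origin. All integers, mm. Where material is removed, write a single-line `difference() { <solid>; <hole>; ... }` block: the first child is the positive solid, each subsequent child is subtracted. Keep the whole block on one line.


difference() { translate([469, 261, 0]) cylinder(h = 598, r = 127); translate([469, 261, 0]) cylinder(h = 598, r = 110); }


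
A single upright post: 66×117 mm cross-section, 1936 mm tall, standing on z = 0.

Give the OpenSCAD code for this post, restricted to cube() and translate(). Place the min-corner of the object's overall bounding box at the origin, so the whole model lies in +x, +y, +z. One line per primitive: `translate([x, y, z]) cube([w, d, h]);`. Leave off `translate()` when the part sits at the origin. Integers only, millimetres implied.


cube([66, 117, 1936]);


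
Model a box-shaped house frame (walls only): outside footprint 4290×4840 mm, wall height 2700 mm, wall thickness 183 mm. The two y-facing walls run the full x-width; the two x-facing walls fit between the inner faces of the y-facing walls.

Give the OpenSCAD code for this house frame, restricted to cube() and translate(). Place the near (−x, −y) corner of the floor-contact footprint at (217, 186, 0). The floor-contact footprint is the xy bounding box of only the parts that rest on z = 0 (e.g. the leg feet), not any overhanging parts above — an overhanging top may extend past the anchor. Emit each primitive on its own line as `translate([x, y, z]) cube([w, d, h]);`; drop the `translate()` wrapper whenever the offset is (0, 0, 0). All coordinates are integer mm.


translate([217, 186, 0]) cube([4290, 183, 2700]);
translate([217, 4843, 0]) cube([4290, 183, 2700]);
translate([217, 369, 0]) cube([183, 4474, 2700]);
translate([4324, 369, 0]) cube([183, 4474, 2700]);


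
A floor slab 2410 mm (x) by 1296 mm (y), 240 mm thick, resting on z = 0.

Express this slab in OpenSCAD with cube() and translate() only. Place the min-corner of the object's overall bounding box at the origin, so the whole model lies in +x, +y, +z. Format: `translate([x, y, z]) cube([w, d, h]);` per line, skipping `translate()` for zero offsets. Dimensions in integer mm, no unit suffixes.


cube([2410, 1296, 240]);


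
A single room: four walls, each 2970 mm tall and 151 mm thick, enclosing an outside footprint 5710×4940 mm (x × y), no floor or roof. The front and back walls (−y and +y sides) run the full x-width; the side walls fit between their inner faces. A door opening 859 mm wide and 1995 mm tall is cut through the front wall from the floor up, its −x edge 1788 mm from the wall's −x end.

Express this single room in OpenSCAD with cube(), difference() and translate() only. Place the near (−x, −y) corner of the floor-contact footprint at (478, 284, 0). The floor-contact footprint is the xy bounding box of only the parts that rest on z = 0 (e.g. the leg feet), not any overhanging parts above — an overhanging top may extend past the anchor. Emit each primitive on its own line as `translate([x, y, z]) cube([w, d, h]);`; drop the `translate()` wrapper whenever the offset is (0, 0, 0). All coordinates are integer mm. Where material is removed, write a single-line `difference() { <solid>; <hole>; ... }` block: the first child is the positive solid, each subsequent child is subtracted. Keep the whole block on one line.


difference() { translate([478, 284, 0]) cube([5710, 151, 2970]); translate([2266, 284, 0]) cube([859, 151, 1995]); }
translate([478, 5073, 0]) cube([5710, 151, 2970]);
translate([478, 435, 0]) cube([151, 4638, 2970]);
translate([6037, 435, 0]) cube([151, 4638, 2970]);


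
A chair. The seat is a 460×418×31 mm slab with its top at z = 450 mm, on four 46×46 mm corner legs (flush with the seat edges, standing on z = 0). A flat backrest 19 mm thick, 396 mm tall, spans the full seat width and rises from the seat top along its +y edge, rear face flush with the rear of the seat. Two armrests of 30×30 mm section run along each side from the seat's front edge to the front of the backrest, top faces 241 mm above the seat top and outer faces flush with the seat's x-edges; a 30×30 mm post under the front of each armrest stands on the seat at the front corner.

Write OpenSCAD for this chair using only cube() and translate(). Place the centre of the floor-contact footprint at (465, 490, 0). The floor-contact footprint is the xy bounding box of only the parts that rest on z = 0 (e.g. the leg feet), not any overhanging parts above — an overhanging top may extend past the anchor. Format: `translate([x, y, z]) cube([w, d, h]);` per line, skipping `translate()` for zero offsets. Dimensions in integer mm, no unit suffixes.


translate([235, 281, 419]) cube([460, 418, 31]);
translate([235, 281, 0]) cube([46, 46, 419]);
translate([649, 281, 0]) cube([46, 46, 419]);
translate([235, 653, 0]) cube([46, 46, 419]);
translate([649, 653, 0]) cube([46, 46, 419]);
translate([235, 680, 450]) cube([460, 19, 396]);
translate([235, 281, 661]) cube([30, 399, 30]);
translate([665, 281, 661]) cube([30, 399, 30]);
translate([235, 281, 450]) cube([30, 30, 211]);
translate([665, 281, 450]) cube([30, 30, 211]);


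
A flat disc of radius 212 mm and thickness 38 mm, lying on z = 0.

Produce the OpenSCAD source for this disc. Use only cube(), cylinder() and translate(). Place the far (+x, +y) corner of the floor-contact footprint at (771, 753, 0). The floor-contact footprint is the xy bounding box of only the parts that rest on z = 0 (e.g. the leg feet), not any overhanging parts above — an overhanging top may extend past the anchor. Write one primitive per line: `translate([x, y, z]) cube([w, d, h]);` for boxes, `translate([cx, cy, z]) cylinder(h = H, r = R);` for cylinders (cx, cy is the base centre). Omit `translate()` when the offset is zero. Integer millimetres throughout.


translate([559, 541, 0]) cylinder(h = 38, r = 212);


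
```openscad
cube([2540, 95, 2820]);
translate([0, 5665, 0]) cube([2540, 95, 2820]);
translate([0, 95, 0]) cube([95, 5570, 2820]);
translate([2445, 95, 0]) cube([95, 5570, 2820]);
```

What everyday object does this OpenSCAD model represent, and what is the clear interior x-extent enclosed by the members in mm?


A house (or room) frame. The interior width is 2350 mm.

Four 2820 mm walls enclosing a rectangle with no floor or roof — a room or house frame. Outside width is 2540 mm and wall thickness is 95 mm, so the interior width is 2540 − 2 × 95 = 2350 mm.


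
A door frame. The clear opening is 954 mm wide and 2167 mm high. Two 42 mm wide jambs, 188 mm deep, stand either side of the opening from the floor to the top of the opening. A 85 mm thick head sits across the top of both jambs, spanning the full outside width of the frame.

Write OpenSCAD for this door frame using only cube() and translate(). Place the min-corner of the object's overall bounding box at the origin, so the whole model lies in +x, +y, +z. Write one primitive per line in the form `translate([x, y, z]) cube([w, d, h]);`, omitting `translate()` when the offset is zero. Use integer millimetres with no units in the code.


cube([42, 188, 2167]);
translate([996, 0, 0]) cube([42, 188, 2167]);
translate([0, 0, 2167]) cube([1038, 188, 85]);


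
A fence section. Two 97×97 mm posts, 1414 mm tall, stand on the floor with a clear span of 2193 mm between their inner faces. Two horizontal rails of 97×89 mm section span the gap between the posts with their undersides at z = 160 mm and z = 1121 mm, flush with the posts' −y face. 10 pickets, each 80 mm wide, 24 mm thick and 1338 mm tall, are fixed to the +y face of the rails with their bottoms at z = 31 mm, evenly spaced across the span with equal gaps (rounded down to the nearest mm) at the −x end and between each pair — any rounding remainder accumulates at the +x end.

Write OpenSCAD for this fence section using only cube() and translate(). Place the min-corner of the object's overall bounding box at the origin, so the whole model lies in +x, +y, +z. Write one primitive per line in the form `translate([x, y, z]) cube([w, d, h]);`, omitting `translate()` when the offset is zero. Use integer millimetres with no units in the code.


cube([97, 97, 1414]);
translate([2290, 0, 0]) cube([97, 97, 1414]);
translate([97, 0, 160]) cube([2193, 97, 89]);
translate([97, 0, 1121]) cube([2193, 97, 89]);
translate([223, 97, 31]) cube([80, 24, 1338]);
translate([429, 97, 31]) cube([80, 24, 1338]);
translate([635, 97, 31]) cube([80, 24, 1338]);
translate([841, 97, 31]) cube([80, 24, 1338]);
translate([1047, 97, 31]) cube([80, 24, 1338]);
translate([1253, 97, 31]) cube([80, 24, 1338]);
translate([1459, 97, 31]) cube([80, 24, 1338]);
translate([1665, 97, 31]) cube([80, 24, 1338]);
translate([1871, 97, 31]) cube([80, 24, 1338]);
translate([2077, 97, 31]) cube([80, 24, 1338]);


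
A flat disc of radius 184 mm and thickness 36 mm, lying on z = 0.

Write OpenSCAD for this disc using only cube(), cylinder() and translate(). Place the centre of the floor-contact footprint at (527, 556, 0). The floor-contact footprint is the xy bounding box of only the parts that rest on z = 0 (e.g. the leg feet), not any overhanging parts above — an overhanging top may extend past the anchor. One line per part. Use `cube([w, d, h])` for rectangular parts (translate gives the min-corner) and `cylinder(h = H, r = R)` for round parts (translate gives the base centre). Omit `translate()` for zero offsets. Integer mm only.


translate([527, 556, 0]) cylinder(h = 36, r = 184);


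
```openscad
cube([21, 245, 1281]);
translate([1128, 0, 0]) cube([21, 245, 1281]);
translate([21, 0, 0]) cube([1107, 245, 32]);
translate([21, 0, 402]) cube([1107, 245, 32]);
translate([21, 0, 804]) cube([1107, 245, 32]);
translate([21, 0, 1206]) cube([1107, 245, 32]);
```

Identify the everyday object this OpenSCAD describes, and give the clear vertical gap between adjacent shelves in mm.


A bookshelf. The clear shelf gap is 370 mm.

Two tall side panels with 4 horizontal boards between them — a bookshelf. The first two shelf undersides are at z = 0 and z = 402; with shelf thickness 32, the clear gap is 402 − 0 − 32 = 370 mm.


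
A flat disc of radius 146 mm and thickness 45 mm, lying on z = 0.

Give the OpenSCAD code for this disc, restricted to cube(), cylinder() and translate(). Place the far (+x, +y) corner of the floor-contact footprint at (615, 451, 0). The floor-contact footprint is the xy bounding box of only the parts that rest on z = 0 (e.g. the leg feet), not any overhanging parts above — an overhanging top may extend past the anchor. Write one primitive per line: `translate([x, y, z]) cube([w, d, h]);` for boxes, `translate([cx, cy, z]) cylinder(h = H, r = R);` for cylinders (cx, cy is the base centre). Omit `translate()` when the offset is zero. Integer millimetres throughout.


translate([469, 305, 0]) cylinder(h = 45, r = 146);


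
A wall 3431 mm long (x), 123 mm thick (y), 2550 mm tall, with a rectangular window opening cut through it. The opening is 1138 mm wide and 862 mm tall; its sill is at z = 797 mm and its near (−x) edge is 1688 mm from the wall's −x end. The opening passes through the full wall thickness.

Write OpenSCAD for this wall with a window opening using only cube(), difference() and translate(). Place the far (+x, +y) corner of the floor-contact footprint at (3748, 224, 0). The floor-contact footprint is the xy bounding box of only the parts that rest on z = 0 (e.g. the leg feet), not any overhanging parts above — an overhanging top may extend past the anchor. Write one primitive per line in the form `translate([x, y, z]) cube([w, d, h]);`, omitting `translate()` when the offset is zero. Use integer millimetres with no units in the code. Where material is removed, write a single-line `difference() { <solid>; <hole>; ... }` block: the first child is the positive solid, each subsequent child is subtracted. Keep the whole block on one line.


difference() { translate([317, 101, 0]) cube([3431, 123, 2550]); translate([2005, 101, 797]) cube([1138, 123, 862]); }


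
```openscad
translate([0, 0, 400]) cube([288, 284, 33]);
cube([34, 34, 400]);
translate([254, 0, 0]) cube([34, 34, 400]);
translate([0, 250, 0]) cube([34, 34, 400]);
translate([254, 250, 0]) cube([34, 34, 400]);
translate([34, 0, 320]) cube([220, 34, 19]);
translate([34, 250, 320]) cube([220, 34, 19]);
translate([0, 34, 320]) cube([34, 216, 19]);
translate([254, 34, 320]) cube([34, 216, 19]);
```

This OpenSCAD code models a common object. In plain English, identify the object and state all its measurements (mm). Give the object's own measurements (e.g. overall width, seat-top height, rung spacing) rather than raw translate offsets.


A four-legged stool. The seat is a 288×284×33 mm slab whose top surface is at z = 433 mm; four square legs, each 34×34 mm in cross-section, run from the floor (z = 0) to the underside of the seat, each flush with a corner of the seat. Four stretchers, 34 mm wide and 19 mm tall, connect adjacent legs with their undersides at z = 320 mm, each running between the inner faces of the legs it joins and aligned with the legs' outer faces on the other axis.


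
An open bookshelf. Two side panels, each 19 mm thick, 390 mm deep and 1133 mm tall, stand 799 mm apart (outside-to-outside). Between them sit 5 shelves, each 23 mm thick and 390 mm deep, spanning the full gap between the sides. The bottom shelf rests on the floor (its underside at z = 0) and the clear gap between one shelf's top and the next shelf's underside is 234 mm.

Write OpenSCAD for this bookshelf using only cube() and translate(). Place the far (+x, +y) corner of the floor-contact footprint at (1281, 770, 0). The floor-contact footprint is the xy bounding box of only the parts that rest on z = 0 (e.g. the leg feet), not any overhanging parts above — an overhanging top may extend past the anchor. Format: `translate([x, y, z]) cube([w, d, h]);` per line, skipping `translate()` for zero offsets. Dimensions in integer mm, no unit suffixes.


translate([482, 380, 0]) cube([19, 390, 1133]);
translate([1262, 380, 0]) cube([19, 390, 1133]);
translate([501, 380, 0]) cube([761, 390, 23]);
translate([501, 380, 257]) cube([761, 390, 23]);
translate([501, 380, 514]) cube([761, 390, 23]);
translate([501, 380, 771]) cube([761, 390, 23]);
translate([501, 380, 1028]) cube([761, 390, 23]);


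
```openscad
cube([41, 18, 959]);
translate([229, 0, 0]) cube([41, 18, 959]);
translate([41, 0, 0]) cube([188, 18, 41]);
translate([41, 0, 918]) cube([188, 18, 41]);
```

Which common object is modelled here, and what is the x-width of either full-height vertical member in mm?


A picture frame. The border width is 41 mm.

Four thin pieces enclosing a rectangular opening — a picture frame. The two full-height stiles are 959 mm tall; the top rail sits at z = 918 and is 41 mm tall, so the border above the opening is 959 − 918 = 41 mm, matching the stile x-width.


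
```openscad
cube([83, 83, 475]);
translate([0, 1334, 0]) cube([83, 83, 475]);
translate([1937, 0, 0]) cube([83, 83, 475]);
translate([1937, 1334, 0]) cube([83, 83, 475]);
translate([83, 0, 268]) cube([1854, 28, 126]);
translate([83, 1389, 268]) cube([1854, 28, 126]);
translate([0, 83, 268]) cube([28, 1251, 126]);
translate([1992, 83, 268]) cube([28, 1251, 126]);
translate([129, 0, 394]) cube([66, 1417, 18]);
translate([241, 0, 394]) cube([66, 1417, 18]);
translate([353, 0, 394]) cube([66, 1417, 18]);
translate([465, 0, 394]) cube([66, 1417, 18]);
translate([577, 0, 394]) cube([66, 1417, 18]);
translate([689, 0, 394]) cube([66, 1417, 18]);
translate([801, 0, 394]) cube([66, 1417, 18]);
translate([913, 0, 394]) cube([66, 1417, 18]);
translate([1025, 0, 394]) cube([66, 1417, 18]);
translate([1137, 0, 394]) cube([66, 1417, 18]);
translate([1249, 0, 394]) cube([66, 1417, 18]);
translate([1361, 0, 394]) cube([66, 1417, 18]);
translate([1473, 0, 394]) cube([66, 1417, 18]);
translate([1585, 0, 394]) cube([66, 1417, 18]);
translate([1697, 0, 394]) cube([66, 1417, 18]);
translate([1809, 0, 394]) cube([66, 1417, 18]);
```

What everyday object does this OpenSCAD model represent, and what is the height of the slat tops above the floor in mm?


A bed frame. The slat-top height is 412 mm.

Four posts, four rails, and a row of slats — a bed frame. Slats sit on the rails at z = 268 + 126 = 394; with slat thickness 18, the top is 412 mm.


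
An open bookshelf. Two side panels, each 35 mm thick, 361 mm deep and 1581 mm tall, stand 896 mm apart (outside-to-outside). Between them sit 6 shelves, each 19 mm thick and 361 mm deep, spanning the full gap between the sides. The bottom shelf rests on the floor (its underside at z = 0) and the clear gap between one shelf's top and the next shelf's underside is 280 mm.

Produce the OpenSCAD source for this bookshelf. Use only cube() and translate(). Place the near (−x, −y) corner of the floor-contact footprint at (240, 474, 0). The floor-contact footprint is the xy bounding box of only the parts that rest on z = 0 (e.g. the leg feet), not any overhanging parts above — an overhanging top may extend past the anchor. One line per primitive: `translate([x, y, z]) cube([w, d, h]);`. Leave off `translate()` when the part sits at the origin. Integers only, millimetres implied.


translate([240, 474, 0]) cube([35, 361, 1581]);
translate([1101, 474, 0]) cube([35, 361, 1581]);
translate([275, 474, 0]) cube([826, 361, 19]);
translate([275, 474, 299]) cube([826, 361, 19]);
translate([275, 474, 598]) cube([826, 361, 19]);
translate([275, 474, 897]) cube([826, 361, 19]);
translate([275, 474, 1196]) cube([826, 361, 19]);
translate([275, 474, 1495]) cube([826, 361, 19]);


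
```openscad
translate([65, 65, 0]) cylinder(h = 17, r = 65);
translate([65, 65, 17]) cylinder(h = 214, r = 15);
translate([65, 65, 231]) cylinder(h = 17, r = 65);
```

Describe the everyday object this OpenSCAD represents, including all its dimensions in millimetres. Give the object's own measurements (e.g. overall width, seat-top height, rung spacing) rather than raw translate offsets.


A spool: two coaxial disc flanges of radius 65 mm and thickness 17 mm, joined by a core cylinder of radius 15 mm and height 214 mm. The lower flange rests on z = 0 and the three cylinders share a vertical axis.


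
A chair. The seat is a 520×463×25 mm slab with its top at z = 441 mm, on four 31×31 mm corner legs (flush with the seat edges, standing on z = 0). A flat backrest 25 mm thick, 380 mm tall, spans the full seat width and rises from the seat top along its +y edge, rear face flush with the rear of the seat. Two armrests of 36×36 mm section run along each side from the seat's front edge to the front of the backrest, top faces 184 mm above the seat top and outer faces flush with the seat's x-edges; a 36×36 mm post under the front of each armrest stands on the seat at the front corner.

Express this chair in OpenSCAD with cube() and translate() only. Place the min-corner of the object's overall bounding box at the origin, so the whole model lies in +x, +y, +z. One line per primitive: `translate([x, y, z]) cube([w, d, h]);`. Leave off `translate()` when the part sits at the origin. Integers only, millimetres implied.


// leg_h = 441 - 25 = 416
// arm post h = 184 - 36 = 148
translate([0, 0, 416]) cube([520, 463, 25]);
cube([31, 31, 416]);
translate([489, 0, 0]) cube([31, 31, 416]);
translate([0, 432, 0]) cube([31, 31, 416]);
translate([489, 432, 0]) cube([31, 31, 416]);
translate([0, 438, 441]) cube([520, 25, 380]);
translate([0, 0, 589]) cube([36, 438, 36]);
translate([484, 0, 589]) cube([36, 438, 36]);
translate([0, 0, 441]) cube([36, 36, 148]);
translate([484, 0, 441]) cube([36, 36, 148]);


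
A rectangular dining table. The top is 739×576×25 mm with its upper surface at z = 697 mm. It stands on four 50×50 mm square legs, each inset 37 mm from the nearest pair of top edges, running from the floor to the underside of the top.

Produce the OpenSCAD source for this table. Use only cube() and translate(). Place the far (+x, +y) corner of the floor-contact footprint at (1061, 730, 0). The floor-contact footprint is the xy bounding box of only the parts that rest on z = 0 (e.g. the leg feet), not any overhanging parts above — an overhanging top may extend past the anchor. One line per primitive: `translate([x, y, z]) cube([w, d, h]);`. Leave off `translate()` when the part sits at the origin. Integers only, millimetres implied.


translate([359, 191, 672]) cube([739, 576, 25]);
translate([396, 228, 0]) cube([50, 50, 672]);
translate([1011, 228, 0]) cube([50, 50, 672]);
translate([396, 680, 0]) cube([50, 50, 672]);
translate([1011, 680, 0]) cube([50, 50, 672]);
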